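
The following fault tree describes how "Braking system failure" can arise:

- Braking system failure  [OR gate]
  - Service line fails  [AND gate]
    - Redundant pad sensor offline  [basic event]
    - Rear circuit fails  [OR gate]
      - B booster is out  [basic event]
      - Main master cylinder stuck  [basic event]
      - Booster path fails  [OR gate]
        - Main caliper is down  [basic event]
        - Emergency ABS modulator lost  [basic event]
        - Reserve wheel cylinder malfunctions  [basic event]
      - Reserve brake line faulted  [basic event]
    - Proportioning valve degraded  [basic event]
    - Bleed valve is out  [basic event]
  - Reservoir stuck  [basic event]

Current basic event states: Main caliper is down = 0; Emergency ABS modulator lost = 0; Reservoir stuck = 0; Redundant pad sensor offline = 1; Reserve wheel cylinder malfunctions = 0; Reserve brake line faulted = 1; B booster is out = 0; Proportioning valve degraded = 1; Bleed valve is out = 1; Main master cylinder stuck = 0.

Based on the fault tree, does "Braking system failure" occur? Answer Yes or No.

Yes

Booster path fails [OR]: Main caliper is down=not, Emergency ABS modulator lost=not, Reserve wheel cylinder malfunctions=not → no input occurs → does not occur.
Rear circuit fails [OR]: B booster is out=not, Main master cylinder stuck=not, Booster path fails=not, Reserve brake line faulted=occurs → at least one input occurs → occurs.
Service line fails [AND]: Redundant pad sensor offline=occurs, Rear circuit fails=occurs, Proportioning valve degraded=occurs, Bleed valve is out=occurs → all inputs occur → occurs.
Braking system failure [OR]: Service line fails=occurs, Reservoir stuck=not → at least one input occurs → occurs.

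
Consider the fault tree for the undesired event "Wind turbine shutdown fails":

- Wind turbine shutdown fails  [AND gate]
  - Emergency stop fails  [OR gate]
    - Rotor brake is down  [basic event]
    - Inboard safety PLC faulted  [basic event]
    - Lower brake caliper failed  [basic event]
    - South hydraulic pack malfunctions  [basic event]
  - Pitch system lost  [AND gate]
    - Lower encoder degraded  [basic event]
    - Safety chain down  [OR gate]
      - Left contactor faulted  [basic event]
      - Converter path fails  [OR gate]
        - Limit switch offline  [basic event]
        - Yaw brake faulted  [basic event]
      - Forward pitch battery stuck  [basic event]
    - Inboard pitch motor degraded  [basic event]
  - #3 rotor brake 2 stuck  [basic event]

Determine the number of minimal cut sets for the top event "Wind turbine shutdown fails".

Emergency stop fails [OR]: union of children's cut sets → 4 cut set(s).
Converter path fails [OR]: union of children's cut sets → 2 cut set(s).
Safety chain down [OR]: union of children's cut sets → 4 cut set(s).
Pitch system lost [AND]: one cut set from each child combined → 1 × 4 × 1 = 4 cut set(s).
Wind turbine shutdown fails [AND]: one cut set from each child combined → 4 × 4 × 1 = 16 cut set(s).

16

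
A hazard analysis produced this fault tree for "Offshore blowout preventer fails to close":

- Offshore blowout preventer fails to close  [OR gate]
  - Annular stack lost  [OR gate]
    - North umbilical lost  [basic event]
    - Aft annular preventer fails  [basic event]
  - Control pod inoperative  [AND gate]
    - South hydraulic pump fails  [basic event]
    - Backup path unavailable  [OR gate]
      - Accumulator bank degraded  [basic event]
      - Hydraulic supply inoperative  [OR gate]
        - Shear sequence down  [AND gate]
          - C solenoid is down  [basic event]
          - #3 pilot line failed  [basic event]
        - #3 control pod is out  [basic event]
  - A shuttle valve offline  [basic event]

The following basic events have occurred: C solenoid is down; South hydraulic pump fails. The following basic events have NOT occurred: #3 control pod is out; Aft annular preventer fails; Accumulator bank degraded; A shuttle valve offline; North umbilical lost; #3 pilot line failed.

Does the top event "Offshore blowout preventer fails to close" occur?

No

Annular stack lost [OR]: North umbilical lost=not, Aft annular preventer fails=not → no input occurs → does not occur.
Shear sequence down [AND]: C solenoid is down=occurs, #3 pilot line failed=not → not all inputs occur → does not occur.
Hydraulic supply inoperative [OR]: Shear sequence down=not, #3 control pod is out=not → no input occurs → does not occur.
Backup path unavailable [OR]: Accumulator bank degraded=not, Hydraulic supply inoperative=not → no input occurs → does not occur.
Control pod inoperative [AND]: South hydraulic pump fails=occurs, Backup path unavailable=not → not all inputs occur → does not occur.
Offshore blowout preventer fails to close [OR]: Annular stack lost=not, Control pod inoperative=not, A shuttle valve offline=not → no input occurs → does not occur.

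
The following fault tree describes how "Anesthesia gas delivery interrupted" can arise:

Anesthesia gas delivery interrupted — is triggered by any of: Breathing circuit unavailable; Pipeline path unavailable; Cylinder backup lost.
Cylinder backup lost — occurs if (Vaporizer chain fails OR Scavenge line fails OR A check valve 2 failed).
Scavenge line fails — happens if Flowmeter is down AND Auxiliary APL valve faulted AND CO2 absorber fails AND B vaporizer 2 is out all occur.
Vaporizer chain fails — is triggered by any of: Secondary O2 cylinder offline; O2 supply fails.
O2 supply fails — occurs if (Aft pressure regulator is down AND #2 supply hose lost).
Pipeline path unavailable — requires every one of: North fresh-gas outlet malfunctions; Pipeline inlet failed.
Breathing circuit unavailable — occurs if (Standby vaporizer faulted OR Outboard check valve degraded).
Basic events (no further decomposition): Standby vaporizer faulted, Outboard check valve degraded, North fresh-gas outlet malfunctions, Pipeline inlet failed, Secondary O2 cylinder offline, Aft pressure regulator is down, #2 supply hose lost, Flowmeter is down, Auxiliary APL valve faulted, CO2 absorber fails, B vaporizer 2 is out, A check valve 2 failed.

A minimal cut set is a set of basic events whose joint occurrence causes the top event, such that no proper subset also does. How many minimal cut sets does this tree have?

7

Breathing circuit unavailable [OR]: union of children's cut sets → 2 cut set(s).
Pipeline path unavailable [AND]: one cut set from each child combined → 1 × 1 = 1 cut set(s).
O2 supply fails [AND]: one cut set from each child combined → 1 × 1 = 1 cut set(s).
Vaporizer chain fails [OR]: union of children's cut sets → 2 cut set(s).
Scavenge line fails [AND]: one cut set from each child combined → 1 × 1 × 1 × 1 = 1 cut set(s).
Cylinder backup lost [OR]: union of children's cut sets → 4 cut set(s).
Anesthesia gas delivery interrupted [OR]: union of children's cut sets → 7 cut set(s).
Minimal cut sets: {Standby vaporizer faulted}; {Outboard check valve degraded}; {North fresh-gas outlet malfunctions, Pipeline inlet failed}; {Secondary O2 cylinder offline}; {#2 supply hose lost, Aft pressure regulator is down}; {Auxiliary APL valve faulted, B vaporizer 2 is out, CO2 absorber fails, Flowmeter is down}; {A check valve 2 failed}.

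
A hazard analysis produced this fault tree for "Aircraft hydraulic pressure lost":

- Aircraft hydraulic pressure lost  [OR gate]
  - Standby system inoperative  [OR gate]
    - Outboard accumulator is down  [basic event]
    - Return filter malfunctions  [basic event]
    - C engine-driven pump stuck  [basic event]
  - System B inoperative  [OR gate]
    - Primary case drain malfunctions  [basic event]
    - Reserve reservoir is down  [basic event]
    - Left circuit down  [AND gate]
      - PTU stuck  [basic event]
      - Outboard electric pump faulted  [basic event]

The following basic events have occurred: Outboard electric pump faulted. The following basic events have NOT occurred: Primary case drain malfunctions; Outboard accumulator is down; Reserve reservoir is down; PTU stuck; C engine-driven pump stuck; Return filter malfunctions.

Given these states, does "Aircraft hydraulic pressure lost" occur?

Standby system inoperative [OR]: Outboard accumulator is down=not, Return filter malfunctions=not, C engine-driven pump stuck=not → no input occurs → does not occur.
Left circuit down [AND]: PTU stuck=not, Outboard electric pump faulted=occurs → not all inputs occur → does not occur.
System B inoperative [OR]: Primary case drain malfunctions=not, Reserve reservoir is down=not, Left circuit down=not → no input occurs → does not occur.
Aircraft hydraulic pressure lost [OR]: Standby system inoperative=not, System B inoperative=not → no input occurs → does not occur.

No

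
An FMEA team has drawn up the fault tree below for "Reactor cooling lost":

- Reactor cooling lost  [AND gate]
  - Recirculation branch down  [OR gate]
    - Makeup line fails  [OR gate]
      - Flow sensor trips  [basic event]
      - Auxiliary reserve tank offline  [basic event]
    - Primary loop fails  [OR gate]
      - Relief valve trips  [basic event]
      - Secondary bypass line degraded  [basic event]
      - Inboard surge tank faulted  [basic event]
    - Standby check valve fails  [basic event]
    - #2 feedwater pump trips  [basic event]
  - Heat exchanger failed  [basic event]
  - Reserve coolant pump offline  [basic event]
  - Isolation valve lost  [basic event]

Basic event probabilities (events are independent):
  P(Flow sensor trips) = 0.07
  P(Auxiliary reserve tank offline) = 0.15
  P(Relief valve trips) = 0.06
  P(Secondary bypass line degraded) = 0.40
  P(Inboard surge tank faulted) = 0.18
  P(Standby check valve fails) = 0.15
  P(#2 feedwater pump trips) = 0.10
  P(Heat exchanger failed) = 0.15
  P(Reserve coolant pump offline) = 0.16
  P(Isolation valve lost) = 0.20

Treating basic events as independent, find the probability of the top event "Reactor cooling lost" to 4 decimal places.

P(Makeup line fails) [OR] = 1 − (1−0.07) × (1−0.15) = 0.209500
P(Primary loop fails) [OR] = 1 − (1−0.06) × (1−0.40) × (1−0.18) = 0.537520
P(Recirculation branch down) [OR] = 1 − (1−0.209500) × (1−0.537520) × (1−0.15) × (1−0.10) = 0.720323
P(Reactor cooling lost) [AND] = 0.720323 × 0.15 × 0.16 × 0.20 = 0.003458
Rounded to 4 decimal places: P(Reactor cooling lost) ≈ 0.0035.

0.0035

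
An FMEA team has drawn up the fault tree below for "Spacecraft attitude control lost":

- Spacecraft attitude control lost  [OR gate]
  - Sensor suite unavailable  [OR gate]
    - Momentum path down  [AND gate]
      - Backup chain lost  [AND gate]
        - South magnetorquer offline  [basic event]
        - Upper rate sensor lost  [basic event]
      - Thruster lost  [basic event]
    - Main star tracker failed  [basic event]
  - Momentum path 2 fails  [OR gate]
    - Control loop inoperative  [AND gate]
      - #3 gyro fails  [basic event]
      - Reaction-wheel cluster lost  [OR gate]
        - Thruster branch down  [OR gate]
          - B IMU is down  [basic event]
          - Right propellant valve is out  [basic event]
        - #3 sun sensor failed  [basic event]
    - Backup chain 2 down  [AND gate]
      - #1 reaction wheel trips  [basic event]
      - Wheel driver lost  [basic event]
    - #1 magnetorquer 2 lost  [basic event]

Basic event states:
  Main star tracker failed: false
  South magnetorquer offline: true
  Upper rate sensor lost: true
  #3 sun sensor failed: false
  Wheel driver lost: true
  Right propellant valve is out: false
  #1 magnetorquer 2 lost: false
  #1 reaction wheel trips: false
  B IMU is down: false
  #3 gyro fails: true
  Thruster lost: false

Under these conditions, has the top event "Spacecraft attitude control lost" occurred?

Backup chain lost [AND]: South magnetorquer offline=occurs, Upper rate sensor lost=occurs → all inputs occur → occurs.
Momentum path down [AND]: Backup chain lost=occurs, Thruster lost=not → not all inputs occur → does not occur.
Sensor suite unavailable [OR]: Momentum path down=not, Main star tracker failed=not → no input occurs → does not occur.
Thruster branch down [OR]: B IMU is down=not, Right propellant valve is out=not → no input occurs → does not occur.
Reaction-wheel cluster lost [OR]: Thruster branch down=not, #3 sun sensor failed=not → no input occurs → does not occur.
Control loop inoperative [AND]: #3 gyro fails=occurs, Reaction-wheel cluster lost=not → not all inputs occur → does not occur.
Backup chain 2 down [AND]: #1 reaction wheel trips=not, Wheel driver lost=occurs → not all inputs occur → does not occur.
Momentum path 2 fails [OR]: Control loop inoperative=not, Backup chain 2 down=not, #1 magnetorquer 2 lost=not → no input occurs → does not occur.
Spacecraft attitude control lost [OR]: Sensor suite unavailable=not, Momentum path 2 fails=not → no input occurs → does not occur.

No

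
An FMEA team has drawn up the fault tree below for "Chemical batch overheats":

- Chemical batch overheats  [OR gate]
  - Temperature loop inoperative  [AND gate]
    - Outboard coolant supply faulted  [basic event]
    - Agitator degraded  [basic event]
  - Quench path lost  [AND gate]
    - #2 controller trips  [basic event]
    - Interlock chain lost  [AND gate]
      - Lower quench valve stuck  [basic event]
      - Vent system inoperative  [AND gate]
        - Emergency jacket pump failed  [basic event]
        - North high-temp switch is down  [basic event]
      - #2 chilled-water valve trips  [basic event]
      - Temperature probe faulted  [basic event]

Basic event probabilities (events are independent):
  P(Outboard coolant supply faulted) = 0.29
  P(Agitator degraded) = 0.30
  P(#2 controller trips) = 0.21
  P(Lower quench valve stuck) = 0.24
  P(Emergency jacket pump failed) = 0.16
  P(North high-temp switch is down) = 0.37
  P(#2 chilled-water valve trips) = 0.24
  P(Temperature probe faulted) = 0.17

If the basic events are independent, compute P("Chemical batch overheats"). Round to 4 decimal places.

0.0871

P(Temperature loop inoperative) [AND] = 0.29 × 0.30 = 0.087000
P(Vent system inoperative) [AND] = 0.16 × 0.37 = 0.059200
P(Interlock chain lost) [AND] = 0.24 × 0.059200 × 0.24 × 0.17 = 0.000580
P(Quench path lost) [AND] = 0.21 × 0.000580 = 0.000122
P(Chemical batch overheats) [OR] = 1 − (1−0.087000) × (1−0.000122) = 0.087111
Rounded to 4 decimal places: P(Chemical batch overheats) ≈ 0.0871.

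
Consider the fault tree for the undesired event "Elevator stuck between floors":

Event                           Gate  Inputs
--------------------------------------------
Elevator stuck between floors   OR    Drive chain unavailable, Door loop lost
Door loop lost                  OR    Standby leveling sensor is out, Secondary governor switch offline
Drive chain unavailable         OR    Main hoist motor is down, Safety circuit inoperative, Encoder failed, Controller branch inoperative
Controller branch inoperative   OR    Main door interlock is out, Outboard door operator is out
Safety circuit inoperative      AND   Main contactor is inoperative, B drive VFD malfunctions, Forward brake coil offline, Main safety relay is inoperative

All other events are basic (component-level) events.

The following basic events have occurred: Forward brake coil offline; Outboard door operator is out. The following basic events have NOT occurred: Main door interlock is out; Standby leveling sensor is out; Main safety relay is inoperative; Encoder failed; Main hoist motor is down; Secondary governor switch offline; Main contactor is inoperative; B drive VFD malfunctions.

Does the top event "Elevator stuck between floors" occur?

Yes

Safety circuit inoperative [AND]: Main contactor is inoperative=not, B drive VFD malfunctions=not, Forward brake coil offline=occurs, Main safety relay is inoperative=not → not all inputs occur → does not occur.
Controller branch inoperative [OR]: Main door interlock is out=not, Outboard door operator is out=occurs → at least one input occurs → occurs.
Drive chain unavailable [OR]: Main hoist motor is down=not, Safety circuit inoperative=not, Encoder failed=not, Controller branch inoperative=occurs → at least one input occurs → occurs.
Door loop lost [OR]: Standby leveling sensor is out=not, Secondary governor switch offline=not → no input occurs → does not occur.
Elevator stuck between floors [OR]: Drive chain unavailable=occurs, Door loop lost=not → at least one input occurs → occurs.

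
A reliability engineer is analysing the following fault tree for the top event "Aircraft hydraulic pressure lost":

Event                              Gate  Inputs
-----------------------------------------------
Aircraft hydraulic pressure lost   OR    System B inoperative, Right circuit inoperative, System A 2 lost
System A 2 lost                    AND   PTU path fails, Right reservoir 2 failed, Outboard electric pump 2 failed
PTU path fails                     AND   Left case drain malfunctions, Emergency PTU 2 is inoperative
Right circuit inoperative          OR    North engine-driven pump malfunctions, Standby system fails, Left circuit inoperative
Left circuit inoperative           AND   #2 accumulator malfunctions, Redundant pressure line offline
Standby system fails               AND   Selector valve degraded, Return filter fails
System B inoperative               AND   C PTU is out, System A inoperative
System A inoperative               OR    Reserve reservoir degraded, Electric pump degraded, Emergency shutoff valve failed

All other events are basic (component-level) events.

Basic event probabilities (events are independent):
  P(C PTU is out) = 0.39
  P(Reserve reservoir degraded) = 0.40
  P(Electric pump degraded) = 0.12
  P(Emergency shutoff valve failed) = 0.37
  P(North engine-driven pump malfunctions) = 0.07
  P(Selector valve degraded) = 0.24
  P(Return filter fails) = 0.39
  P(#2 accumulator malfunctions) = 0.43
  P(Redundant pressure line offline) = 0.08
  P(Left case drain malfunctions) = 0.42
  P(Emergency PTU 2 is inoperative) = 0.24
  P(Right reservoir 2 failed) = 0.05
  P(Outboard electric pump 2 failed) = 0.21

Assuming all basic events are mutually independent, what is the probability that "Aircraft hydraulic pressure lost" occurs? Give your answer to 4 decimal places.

0.3985

P(System A inoperative) [OR] = 1 − (1−0.40) × (1−0.12) × (1−0.37) = 0.667360
P(System B inoperative) [AND] = 0.39 × 0.667360 = 0.260270
P(Standby system fails) [AND] = 0.24 × 0.39 = 0.093600
P(Left circuit inoperative) [AND] = 0.43 × 0.08 = 0.034400
P(Right circuit inoperative) [OR] = 1 − (1−0.07) × (1−0.093600) × (1−0.034400) = 0.186046
P(PTU path fails) [AND] = 0.42 × 0.24 = 0.100800
P(System A 2 lost) [AND] = 0.100800 × 0.05 × 0.21 = 0.001058
P(Aircraft hydraulic pressure lost) [OR] = 1 − (1−0.260270) × (1−0.186046) × (1−0.001058) = 0.398531
Rounded to 4 decimal places: P(Aircraft hydraulic pressure lost) ≈ 0.3985.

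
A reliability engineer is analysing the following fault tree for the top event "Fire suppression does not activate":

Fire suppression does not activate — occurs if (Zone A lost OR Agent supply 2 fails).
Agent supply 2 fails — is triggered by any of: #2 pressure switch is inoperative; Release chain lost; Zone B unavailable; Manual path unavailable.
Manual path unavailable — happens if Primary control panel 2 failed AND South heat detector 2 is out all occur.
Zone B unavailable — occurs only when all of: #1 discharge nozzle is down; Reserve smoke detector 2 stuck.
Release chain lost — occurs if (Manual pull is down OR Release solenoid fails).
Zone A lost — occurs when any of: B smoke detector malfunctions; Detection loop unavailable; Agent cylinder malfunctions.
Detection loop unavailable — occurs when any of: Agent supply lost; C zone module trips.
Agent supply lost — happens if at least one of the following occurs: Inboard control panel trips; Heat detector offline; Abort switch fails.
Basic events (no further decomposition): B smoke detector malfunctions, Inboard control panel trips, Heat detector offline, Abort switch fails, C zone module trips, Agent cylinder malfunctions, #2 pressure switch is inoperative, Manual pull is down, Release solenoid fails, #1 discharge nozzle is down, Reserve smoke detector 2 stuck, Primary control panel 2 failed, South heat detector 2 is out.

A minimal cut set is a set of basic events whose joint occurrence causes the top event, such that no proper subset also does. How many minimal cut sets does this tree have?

Agent supply lost [OR]: union of children's cut sets → 3 cut set(s).
Detection loop unavailable [OR]: union of children's cut sets → 4 cut set(s).
Zone A lost [OR]: union of children's cut sets → 6 cut set(s).
Release chain lost [OR]: union of children's cut sets → 2 cut set(s).
Zone B unavailable [AND]: one cut set from each child combined → 1 × 1 = 1 cut set(s).
Manual path unavailable [AND]: one cut set from each child combined → 1 × 1 = 1 cut set(s).
Agent supply 2 fails [OR]: union of children's cut sets → 5 cut set(s).
Fire suppression does not activate [OR]: union of children's cut sets → 11 cut set(s).

11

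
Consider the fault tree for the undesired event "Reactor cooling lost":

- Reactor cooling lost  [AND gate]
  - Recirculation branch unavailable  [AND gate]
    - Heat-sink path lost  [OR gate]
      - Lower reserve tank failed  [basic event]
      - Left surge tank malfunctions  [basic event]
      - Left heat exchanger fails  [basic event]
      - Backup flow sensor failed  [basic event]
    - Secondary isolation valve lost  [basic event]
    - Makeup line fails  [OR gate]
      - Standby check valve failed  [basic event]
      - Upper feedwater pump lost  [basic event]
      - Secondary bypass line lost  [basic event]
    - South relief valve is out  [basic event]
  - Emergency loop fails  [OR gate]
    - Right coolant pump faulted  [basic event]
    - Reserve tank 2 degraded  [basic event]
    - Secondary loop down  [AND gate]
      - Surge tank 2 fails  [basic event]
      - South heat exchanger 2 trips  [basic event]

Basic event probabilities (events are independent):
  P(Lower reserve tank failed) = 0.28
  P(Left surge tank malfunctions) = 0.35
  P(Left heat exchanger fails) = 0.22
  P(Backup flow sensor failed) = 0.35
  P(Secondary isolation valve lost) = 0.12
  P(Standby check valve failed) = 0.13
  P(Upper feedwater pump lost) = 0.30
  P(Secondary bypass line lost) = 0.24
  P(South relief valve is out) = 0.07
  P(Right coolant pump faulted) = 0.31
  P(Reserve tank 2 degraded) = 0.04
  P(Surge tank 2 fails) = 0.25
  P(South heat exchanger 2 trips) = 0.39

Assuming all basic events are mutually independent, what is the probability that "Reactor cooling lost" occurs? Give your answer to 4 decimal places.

P(Heat-sink path lost) [OR] = 1 − (1−0.28) × (1−0.35) × (1−0.22) × (1−0.35) = 0.762724
P(Makeup line fails) [OR] = 1 − (1−0.13) × (1−0.30) × (1−0.24) = 0.537160
P(Recirculation branch unavailable) [AND] = 0.762724 × 0.12 × 0.537160 × 0.07 = 0.003442
P(Secondary loop down) [AND] = 0.25 × 0.39 = 0.097500
P(Emergency loop fails) [OR] = 1 − (1−0.31) × (1−0.04) × (1−0.097500) = 0.402184
P(Reactor cooling lost) [AND] = 0.003442 × 0.402184 = 0.001384
Rounded to 4 decimal places: P(Reactor cooling lost) ≈ 0.0014.

0.0014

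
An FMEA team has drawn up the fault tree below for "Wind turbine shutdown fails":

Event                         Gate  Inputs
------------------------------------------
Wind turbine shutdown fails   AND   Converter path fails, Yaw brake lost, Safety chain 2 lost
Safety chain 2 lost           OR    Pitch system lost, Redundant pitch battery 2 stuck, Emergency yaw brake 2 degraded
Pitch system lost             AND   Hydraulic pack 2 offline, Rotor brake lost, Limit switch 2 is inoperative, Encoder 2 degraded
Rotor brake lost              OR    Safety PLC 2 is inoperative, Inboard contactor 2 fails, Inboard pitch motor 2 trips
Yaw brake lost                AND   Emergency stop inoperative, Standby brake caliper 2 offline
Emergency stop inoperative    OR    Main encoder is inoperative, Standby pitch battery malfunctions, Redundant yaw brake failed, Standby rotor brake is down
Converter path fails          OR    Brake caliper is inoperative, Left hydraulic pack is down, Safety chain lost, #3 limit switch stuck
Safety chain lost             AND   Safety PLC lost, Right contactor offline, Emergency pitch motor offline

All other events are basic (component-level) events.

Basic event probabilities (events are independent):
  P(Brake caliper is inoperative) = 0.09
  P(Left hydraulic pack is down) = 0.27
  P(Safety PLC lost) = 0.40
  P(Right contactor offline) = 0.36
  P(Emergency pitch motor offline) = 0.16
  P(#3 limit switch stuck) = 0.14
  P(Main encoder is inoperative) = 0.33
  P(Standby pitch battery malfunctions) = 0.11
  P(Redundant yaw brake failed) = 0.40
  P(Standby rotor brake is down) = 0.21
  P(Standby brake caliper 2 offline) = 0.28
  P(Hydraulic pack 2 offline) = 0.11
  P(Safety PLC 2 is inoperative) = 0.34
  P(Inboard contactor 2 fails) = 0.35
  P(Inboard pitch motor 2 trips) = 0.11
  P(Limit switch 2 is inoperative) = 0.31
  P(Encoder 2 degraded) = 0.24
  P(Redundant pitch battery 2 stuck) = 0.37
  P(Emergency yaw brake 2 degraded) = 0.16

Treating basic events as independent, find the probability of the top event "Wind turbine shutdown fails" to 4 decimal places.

P(Safety chain lost) [AND] = 0.40 × 0.36 × 0.16 = 0.023040
P(Converter path fails) [OR] = 1 − (1−0.09) × (1−0.27) × (1−0.023040) × (1−0.14) = 0.441865
P(Emergency stop inoperative) [OR] = 1 − (1−0.33) × (1−0.11) × (1−0.40) × (1−0.21) = 0.717354
P(Yaw brake lost) [AND] = 0.717354 × 0.28 = 0.200859
P(Rotor brake lost) [OR] = 1 − (1−0.34) × (1−0.35) × (1−0.11) = 0.618190
P(Pitch system lost) [AND] = 0.11 × 0.618190 × 0.31 × 0.24 = 0.005059
P(Safety chain 2 lost) [OR] = 1 − (1−0.005059) × (1−0.37) × (1−0.16) = 0.473477
P(Wind turbine shutdown fails) [AND] = 0.441865 × 0.200859 × 0.473477 = 0.042022
Rounded to 4 decimal places: P(Wind turbine shutdown fails) ≈ 0.0420.

0.0420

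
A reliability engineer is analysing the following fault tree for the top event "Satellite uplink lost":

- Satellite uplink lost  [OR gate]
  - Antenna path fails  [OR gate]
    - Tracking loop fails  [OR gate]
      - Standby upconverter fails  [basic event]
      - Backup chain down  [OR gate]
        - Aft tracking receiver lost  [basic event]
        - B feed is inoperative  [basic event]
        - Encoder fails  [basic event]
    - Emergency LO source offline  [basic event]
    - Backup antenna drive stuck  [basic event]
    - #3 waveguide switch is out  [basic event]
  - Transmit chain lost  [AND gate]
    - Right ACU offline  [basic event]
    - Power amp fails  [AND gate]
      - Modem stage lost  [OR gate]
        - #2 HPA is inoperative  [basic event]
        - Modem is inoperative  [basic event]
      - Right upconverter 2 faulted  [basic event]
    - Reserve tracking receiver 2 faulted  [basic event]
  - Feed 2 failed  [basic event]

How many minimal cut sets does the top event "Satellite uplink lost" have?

10

Backup chain down [OR]: union of children's cut sets → 3 cut set(s).
Tracking loop fails [OR]: union of children's cut sets → 4 cut set(s).
Antenna path fails [OR]: union of children's cut sets → 7 cut set(s).
Modem stage lost [OR]: union of children's cut sets → 2 cut set(s).
Power amp fails [AND]: one cut set from each child combined → 2 × 1 = 2 cut set(s).
Transmit chain lost [AND]: one cut set from each child combined → 1 × 2 × 1 = 2 cut set(s).
Satellite uplink lost [OR]: union of children's cut sets → 10 cut set(s).
Minimal cut sets: {Standby upconverter fails}; {Aft tracking receiver lost}; {B feed is inoperative}; {Encoder fails}; {Emergency LO source offline}; {Backup antenna drive stuck}; {#3 waveguide switch is out}; {#2 HPA is inoperative, Reserve tracking receiver 2 faulted, Right ACU offline, Right upconverter 2 faulted}; {Modem is inoperative, Reserve tracking receiver 2 faulted, Right ACU offline, Right upconverter 2 faulted}; {Feed 2 failed}.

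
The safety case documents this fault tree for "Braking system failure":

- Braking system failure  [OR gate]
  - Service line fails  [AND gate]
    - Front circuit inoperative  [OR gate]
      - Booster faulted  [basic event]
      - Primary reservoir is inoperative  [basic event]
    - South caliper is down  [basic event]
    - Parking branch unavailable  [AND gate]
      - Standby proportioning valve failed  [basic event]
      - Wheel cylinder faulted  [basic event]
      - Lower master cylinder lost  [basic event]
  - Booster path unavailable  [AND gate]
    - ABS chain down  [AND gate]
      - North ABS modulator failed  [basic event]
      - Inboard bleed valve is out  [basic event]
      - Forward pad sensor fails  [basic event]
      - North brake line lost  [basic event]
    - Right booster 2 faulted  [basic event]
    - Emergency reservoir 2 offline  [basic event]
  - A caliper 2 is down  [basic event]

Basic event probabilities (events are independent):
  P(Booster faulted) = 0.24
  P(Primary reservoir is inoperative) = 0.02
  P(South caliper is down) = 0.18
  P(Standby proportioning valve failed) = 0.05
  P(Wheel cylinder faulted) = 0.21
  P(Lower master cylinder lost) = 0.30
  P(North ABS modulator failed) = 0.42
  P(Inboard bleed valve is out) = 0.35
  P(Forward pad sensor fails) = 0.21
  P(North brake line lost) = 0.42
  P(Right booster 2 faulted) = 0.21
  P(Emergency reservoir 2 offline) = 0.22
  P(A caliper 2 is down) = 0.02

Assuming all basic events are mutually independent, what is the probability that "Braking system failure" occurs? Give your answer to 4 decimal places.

0.0207

P(Front circuit inoperative) [OR] = 1 − (1−0.24) × (1−0.02) = 0.255200
P(Parking branch unavailable) [AND] = 0.05 × 0.21 × 0.30 = 0.003150
P(Service line fails) [AND] = 0.255200 × 0.18 × 0.003150 = 0.000145
P(ABS chain down) [AND] = 0.42 × 0.35 × 0.21 × 0.42 = 0.012965
P(Booster path unavailable) [AND] = 0.012965 × 0.21 × 0.22 = 0.000599
P(Braking system failure) [OR] = 1 − (1−0.000145) × (1−0.000599) × (1−0.02) = 0.020729
Rounded to 4 decimal places: P(Braking system failure) ≈ 0.0207.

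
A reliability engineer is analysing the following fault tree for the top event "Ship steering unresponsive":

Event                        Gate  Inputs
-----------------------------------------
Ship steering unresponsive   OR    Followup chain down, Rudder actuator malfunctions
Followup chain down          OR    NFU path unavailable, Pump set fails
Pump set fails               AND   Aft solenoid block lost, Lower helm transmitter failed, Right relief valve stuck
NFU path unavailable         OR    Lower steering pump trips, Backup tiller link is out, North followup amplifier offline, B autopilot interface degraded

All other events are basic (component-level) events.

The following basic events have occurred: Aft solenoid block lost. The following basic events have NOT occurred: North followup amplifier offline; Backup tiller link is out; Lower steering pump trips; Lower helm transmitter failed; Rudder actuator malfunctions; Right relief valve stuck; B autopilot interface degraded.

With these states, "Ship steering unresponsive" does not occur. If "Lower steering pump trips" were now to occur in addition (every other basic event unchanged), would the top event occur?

Yes

Counterfactual: set "Lower steering pump trips" to occurred.
NFU path unavailable [OR]: Lower steering pump trips=occurs, Backup tiller link is out=not, North followup amplifier offline=not, B autopilot interface degraded=not → at least one input occurs → occurs.
Pump set fails [AND]: Aft solenoid block lost=occurs, Lower helm transmitter failed=not, Right relief valve stuck=not → not all inputs occur → does not occur.
Followup chain down [OR]: NFU path unavailable=occurs, Pump set fails=not → at least one input occurs → occurs.
Ship steering unresponsive [OR]: Followup chain down=occurs, Rudder actuator malfunctions=not → at least one input occurs → occurs.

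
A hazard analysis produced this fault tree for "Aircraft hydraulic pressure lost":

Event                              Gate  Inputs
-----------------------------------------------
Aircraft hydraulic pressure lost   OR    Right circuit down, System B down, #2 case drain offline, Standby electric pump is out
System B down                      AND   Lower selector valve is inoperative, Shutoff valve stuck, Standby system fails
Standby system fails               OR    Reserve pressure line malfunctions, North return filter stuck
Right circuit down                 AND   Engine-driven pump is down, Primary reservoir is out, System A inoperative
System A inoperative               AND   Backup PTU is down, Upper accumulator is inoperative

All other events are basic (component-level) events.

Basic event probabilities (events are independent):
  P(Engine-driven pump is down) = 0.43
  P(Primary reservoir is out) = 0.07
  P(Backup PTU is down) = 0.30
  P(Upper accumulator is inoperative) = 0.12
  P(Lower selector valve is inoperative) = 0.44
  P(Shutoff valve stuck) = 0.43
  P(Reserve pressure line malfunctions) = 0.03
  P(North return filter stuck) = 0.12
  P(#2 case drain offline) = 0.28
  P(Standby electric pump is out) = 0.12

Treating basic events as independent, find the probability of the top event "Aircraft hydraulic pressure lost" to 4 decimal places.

P(System A inoperative) [AND] = 0.30 × 0.12 = 0.036000
P(Right circuit down) [AND] = 0.43 × 0.07 × 0.036000 = 0.001084
P(Standby system fails) [OR] = 1 − (1−0.03) × (1−0.12) = 0.146400
P(System B down) [AND] = 0.44 × 0.43 × 0.146400 = 0.027699
P(Aircraft hydraulic pressure lost) [OR] = 1 − (1−0.001084) × (1−0.027699) × (1−0.28) × (1−0.12) = 0.384618
Rounded to 4 decimal places: P(Aircraft hydraulic pressure lost) ≈ 0.3846.

0.3846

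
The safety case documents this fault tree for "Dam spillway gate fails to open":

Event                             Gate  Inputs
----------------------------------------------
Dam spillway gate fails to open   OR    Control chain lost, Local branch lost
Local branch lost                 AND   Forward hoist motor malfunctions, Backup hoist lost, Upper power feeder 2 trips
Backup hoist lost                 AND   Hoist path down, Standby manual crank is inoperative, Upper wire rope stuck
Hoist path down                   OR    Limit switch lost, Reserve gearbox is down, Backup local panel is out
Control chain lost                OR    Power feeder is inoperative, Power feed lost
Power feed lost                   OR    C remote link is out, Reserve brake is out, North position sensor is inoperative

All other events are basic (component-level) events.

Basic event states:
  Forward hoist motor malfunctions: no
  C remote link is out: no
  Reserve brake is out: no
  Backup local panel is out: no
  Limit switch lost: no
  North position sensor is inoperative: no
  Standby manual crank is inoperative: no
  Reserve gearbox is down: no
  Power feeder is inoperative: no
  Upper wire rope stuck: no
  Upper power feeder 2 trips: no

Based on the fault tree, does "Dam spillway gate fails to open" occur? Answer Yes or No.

Power feed lost [OR]: C remote link is out=not, Reserve brake is out=not, North position sensor is inoperative=not → no input occurs → does not occur.
Control chain lost [OR]: Power feeder is inoperative=not, Power feed lost=not → no input occurs → does not occur.
Hoist path down [OR]: Limit switch lost=not, Reserve gearbox is down=not, Backup local panel is out=not → no input occurs → does not occur.
Backup hoist lost [AND]: Hoist path down=not, Standby manual crank is inoperative=not, Upper wire rope stuck=not → not all inputs occur → does not occur.
Local branch lost [AND]: Forward hoist motor malfunctions=not, Backup hoist lost=not, Upper power feeder 2 trips=not → not all inputs occur → does not occur.
Dam spillway gate fails to open [OR]: Control chain lost=not, Local branch lost=not → no input occurs → does not occur.

No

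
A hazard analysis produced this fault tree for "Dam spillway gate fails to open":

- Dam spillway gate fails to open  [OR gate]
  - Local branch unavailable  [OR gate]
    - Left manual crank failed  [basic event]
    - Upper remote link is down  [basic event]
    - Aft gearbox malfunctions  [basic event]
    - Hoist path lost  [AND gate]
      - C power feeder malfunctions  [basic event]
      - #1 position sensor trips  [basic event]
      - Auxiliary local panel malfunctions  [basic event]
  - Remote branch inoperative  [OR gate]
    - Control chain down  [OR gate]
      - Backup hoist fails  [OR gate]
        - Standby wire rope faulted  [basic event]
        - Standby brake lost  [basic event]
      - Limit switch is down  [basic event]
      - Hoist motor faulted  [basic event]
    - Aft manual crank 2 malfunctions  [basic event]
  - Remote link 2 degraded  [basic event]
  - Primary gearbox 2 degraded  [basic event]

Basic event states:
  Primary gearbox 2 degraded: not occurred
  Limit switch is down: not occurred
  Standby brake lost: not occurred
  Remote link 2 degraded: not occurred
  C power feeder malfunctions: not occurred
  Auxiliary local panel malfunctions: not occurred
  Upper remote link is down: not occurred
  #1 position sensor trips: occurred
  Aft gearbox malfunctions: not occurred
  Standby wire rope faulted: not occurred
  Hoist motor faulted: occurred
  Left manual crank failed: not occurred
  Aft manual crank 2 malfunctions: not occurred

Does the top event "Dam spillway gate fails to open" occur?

Yes

Hoist path lost [AND]: C power feeder malfunctions=not, #1 position sensor trips=occurs, Auxiliary local panel malfunctions=not → not all inputs occur → does not occur.
Local branch unavailable [OR]: Left manual crank failed=not, Upper remote link is down=not, Aft gearbox malfunctions=not, Hoist path lost=not → no input occurs → does not occur.
Backup hoist fails [OR]: Standby wire rope faulted=not, Standby brake lost=not → no input occurs → does not occur.
Control chain down [OR]: Backup hoist fails=not, Limit switch is down=not, Hoist motor faulted=occurs → at least one input occurs → occurs.
Remote branch inoperative [OR]: Control chain down=occurs, Aft manual crank 2 malfunctions=not → at least one input occurs → occurs.
Dam spillway gate fails to open [OR]: Local branch unavailable=not, Remote branch inoperative=occurs, Remote link 2 degraded=not, Primary gearbox 2 degraded=not → at least one input occurs → occurs.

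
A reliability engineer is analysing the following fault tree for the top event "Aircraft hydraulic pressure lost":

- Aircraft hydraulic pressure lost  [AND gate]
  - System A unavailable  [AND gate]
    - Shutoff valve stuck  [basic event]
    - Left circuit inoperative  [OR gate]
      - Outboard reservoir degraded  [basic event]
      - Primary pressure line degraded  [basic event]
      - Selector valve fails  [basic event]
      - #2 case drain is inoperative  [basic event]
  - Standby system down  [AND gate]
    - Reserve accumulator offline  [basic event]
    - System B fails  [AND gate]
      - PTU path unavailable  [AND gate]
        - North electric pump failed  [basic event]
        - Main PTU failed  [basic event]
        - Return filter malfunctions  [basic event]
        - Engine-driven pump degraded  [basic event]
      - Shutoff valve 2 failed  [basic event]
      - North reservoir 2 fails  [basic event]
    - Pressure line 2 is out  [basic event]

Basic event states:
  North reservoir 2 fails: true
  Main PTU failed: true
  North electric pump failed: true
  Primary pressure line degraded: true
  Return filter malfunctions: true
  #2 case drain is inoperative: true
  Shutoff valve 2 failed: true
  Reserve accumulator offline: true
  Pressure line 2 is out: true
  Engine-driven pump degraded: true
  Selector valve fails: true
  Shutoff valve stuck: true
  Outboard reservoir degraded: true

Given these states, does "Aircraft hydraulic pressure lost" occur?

Left circuit inoperative [OR]: Outboard reservoir degraded=occurs, Primary pressure line degraded=occurs, Selector valve fails=occurs, #2 case drain is inoperative=occurs → at least one input occurs → occurs.
System A unavailable [AND]: Shutoff valve stuck=occurs, Left circuit inoperative=occurs → all inputs occur → occurs.
PTU path unavailable [AND]: North electric pump failed=occurs, Main PTU failed=occurs, Return filter malfunctions=occurs, Engine-driven pump degraded=occurs → all inputs occur → occurs.
System B fails [AND]: PTU path unavailable=occurs, Shutoff valve 2 failed=occurs, North reservoir 2 fails=occurs → all inputs occur → occurs.
Standby system down [AND]: Reserve accumulator offline=occurs, System B fails=occurs, Pressure line 2 is out=occurs → all inputs occur → occurs.
Aircraft hydraulic pressure lost [AND]: System A unavailable=occurs, Standby system down=occurs → all inputs occur → occurs.

Yes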